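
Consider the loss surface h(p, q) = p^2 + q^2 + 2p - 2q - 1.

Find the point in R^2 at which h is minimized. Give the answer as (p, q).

(-1, 1)

h(p,q) separates as A(p) + B(q) − 1, so its minimum is min A + min B − 1.
A'(p) = 2p + 2 vanishes at p ∈ {-1}; B'(q) = 2q - 2 vanishes at q ∈ {1}.
Local minima of A (where A''>0): A(-1)=-1. Local minima of B: B(1)=-1.
So the global minimum of h is A(-1) + B(1) − 1 = -1 − 1 − 1 = -3, attained at (-1, 1).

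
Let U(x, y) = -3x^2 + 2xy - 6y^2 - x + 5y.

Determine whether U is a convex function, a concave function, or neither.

concave

U is quadratic, so its Hessian is the constant matrix H = [[-6, 2], [2, -12]].
det(H) = 68, tr(H) = -18.
det(H) > 0 and tr(H) < 0, so H is negative definite everywhere: concave.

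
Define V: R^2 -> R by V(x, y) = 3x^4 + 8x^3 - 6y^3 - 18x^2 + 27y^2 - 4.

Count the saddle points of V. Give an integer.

V separates as a function of x plus a function of y, so ∇V=0 decouples.
∂V/∂x = 12x(x - 1)(x + 3) = 0 at x ∈ {-3, 0, 1}; ∂V/∂y = -18y(y - 3) = 0 at y ∈ {0, 3}.
The Hessian is diagonal: diag(V_xx, V_yy). Second derivatives: V_xx(-3)=144, V_xx(0)=-36, V_xx(1)=48; V_yy(0)=54, V_yy(3)=-54.
Saddle points occur where the two diagonal entries have opposite signs: (-3, 3), (0, 0), (1, 3). Count: 3.

3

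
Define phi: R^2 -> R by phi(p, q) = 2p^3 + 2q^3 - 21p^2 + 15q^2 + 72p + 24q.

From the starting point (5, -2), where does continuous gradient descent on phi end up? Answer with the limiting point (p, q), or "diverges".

phi is separable, so gradient descent decouples: p follows -∂phi/∂p, q follows -∂phi/∂q.
∂phi/∂p = 6(p - 4)(p - 3); at p=5 this is 12, so p decreases.
∂phi/∂q = 6(q + 1)(q + 4); at q=-2 this is -12, so q increases.
p converges to its nearest critical value 4 (a local min of the p-part); q converges to -1. The iterate converges to (4, -1).

(4, -1)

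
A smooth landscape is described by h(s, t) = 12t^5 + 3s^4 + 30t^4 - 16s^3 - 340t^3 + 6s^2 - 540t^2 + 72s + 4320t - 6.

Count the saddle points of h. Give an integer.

h separates as a function of s plus a function of t, so ∇h=0 decouples.
∂h/∂s = 12(s - 3)(s - 2)(s + 1) = 0 at s ∈ {-1, 2, 3}; ∂h/∂t = 60(t - 3)(t - 2)(t + 3)(t + 4) = 0 at t ∈ {-4, -3, 2, 3}.
The Hessian is diagonal: diag(h_ss, h_tt). Second derivatives: h_ss(-1)=144, h_ss(2)=-36, h_ss(3)=48; h_tt(-4)=-2520, h_tt(-3)=1800, h_tt(2)=-1800, h_tt(3)=2520.
Saddle points occur where the two diagonal entries have opposite signs: (-1, -4), (-1, 2), (2, -3), (2, 3), (3, -4), (3, 2). Count: 6.

6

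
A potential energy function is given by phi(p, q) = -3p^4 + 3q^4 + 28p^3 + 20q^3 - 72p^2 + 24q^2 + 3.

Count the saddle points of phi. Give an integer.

5

phi separates as a function of p plus a function of q, so ∇phi=0 decouples.
∂phi/∂p = -12p(p - 4)(p - 3) = 0 at p ∈ {0, 3, 4}; ∂phi/∂q = 12q(q + 1)(q + 4) = 0 at q ∈ {-4, -1, 0}.
The Hessian is diagonal: diag(phi_pp, phi_qq). Second derivatives: phi_pp(0)=-144, phi_pp(3)=36, phi_pp(4)=-48; phi_qq(-4)=144, phi_qq(-1)=-36, phi_qq(0)=48.
Saddle points occur where the two diagonal entries have opposite signs: (0, -4), (0, 0), (3, -1), (4, -4), (4, 0). Count: 5.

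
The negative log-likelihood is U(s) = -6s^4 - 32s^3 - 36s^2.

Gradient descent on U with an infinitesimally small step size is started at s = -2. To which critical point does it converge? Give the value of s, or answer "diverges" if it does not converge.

-1

U'(s) = -24s(s + 1)(s + 3), so U'(-2) = -48.
Gradient descent moves in the -U' direction, i.e. s is increasing.
The nearest critical point in that direction is s = -1, where U'' = 48 > 0 (a local minimum). The iterate converges there.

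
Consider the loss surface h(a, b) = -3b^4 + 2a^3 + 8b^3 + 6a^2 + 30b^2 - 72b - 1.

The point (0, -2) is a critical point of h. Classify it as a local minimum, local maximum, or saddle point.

The mixed partial ∂²h/∂a∂b is 0, so the Hessian at any point is diag(h_aa, h_bb) = diag(12(a + 1), 12(-3b^2 + 4b + 5)).
At (0, -2): H = diag(12, -180).
The eigenvalues have opposite signs, so H is indefinite: a saddle point.

saddle point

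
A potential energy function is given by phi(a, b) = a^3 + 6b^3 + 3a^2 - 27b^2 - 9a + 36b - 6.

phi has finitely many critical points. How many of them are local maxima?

phi separates as a function of a plus a function of b, so ∇phi=0 decouples.
∂phi/∂a = 3(a - 1)(a + 3) = 0 at a ∈ {-3, 1}; ∂phi/∂b = 18(b - 2)(b - 1) = 0 at b ∈ {1, 2}.
The Hessian is diagonal: diag(phi_aa, phi_bb). Second derivatives: phi_aa(-3)=-12, phi_aa(1)=12; phi_bb(1)=-18, phi_bb(2)=18.
Local maxima occur where both diagonal entries negative: (-3, 1). Count: 1.

1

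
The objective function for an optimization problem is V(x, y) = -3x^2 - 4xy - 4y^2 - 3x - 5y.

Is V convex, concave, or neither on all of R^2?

V is quadratic, so its Hessian is the constant matrix H = [[-6, -4], [-4, -8]].
det(H) = 32, tr(H) = -14.
det(H) > 0 and tr(H) < 0, so H is negative definite everywhere: concave.

concave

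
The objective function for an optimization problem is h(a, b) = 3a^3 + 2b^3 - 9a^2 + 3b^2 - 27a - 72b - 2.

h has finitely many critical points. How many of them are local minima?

1

h separates as a function of a plus a function of b, so ∇h=0 decouples.
∂h/∂a = 9(a - 3)(a + 1) = 0 at a ∈ {-1, 3}; ∂h/∂b = 6(b - 3)(b + 4) = 0 at b ∈ {-4, 3}.
The Hessian is diagonal: diag(h_aa, h_bb). Second derivatives: h_aa(-1)=-36, h_aa(3)=36; h_bb(-4)=-42, h_bb(3)=42.
Local minima occur where both diagonal entries positive: (3, 3). Count: 1.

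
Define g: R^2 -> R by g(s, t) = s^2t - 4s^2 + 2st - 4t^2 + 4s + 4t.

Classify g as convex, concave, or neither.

The term s^2t is cubic, so the Hessian is not constant.
∂²g/∂s² = 2t - 8, which takes both signs as t varies (negative for sufficiently negative t). A diagonal entry of the Hessian changing sign means the Hessian is neither positive- nor negative-semidefinite on all of R^2.

neither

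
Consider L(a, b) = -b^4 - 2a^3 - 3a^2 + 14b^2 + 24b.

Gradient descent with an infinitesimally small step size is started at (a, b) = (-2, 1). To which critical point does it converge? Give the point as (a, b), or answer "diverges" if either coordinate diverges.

L is separable, so gradient descent decouples: a follows -∂L/∂a, b follows -∂L/∂b.
∂L/∂a = -6a(a + 1); at a=-2 this is -12, so a increases.
∂L/∂b = -4(b - 3)(b + 1)(b + 2); at b=1 this is 48, so b decreases.
a converges to its nearest critical value -1 (a local min of the a-part); b converges to -1. The iterate converges to (-1, -1).

(-1, -1)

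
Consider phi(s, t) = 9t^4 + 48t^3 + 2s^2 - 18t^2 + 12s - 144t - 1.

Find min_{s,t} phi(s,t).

phi(s,t) separates as P(s) + Q(t) − 1, so its minimum is min P + min Q − 1.
P'(s) = 4s + 12 vanishes at s ∈ {-3}; Q'(t) = 36(t - 1)(t + 1)(t + 4) vanishes at t ∈ {-4, -1, 1}.
Local minima of P (where P''>0): P(-3)=-18. Local minima of Q: Q(-4)=-480, Q(1)=-105.
So the global minimum of phi is P(-3) + Q(-4) − 1 = -18 − 480 − 1 = -499, attained at (-3, -4).

-499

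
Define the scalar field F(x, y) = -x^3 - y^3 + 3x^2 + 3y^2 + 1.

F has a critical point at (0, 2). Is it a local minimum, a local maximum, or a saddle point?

The mixed partial ∂²F/∂x∂y is 0, so the Hessian at any point is diag(F_xx, F_yy) = diag(6(-x + 1), 6(-y + 1)).
At (0, 2): H = diag(6, -6).
The eigenvalues have opposite signs, so H is indefinite: a saddle point.

saddle point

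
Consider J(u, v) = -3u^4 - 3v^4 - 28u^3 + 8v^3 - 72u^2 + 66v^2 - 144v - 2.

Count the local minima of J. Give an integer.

J separates as a function of u plus a function of v, so ∇J=0 decouples.
∂J/∂u = -12u(u + 3)(u + 4) = 0 at u ∈ {-4, -3, 0}; ∂J/∂v = -12(v - 4)(v - 1)(v + 3) = 0 at v ∈ {-3, 1, 4}.
The Hessian is diagonal: diag(J_uu, J_vv). Second derivatives: J_uu(-4)=-48, J_uu(-3)=36, J_uu(0)=-144; J_vv(-3)=-336, J_vv(1)=144, J_vv(4)=-252.
Local minima occur where both diagonal entries positive: (-3, 1). Count: 1.

1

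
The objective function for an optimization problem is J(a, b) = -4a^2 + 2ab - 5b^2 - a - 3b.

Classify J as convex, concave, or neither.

J is quadratic, so its Hessian is the constant matrix H = [[-8, 2], [2, -10]].
det(H) = 76, tr(H) = -18.
det(H) > 0 and tr(H) < 0, so H is negative definite everywhere: concave.

concave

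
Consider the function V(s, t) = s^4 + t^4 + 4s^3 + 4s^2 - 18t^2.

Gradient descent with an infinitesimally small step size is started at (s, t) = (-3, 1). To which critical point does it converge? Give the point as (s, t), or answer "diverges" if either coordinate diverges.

V is separable, so gradient descent decouples: s follows -∂V/∂s, t follows -∂V/∂t.
∂V/∂s = 4s(s + 1)(s + 2); at s=-3 this is -24, so s increases.
∂V/∂t = 4t(t - 3)(t + 3); at t=1 this is -32, so t increases.
s converges to its nearest critical value -2 (a local min of the s-part); t converges to 3. The iterate converges to (-2, 3).

(-2, 3)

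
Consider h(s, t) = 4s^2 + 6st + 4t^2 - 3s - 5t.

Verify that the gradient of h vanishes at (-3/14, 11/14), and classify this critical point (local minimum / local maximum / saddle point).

local minimum

∇h = (8s + 6t - 3, 6s + 8t - 5); substituting (-3/14, 11/14) gives ∇h = (0, 0), so (-3/14, 11/14) is indeed a critical point.
The Hessian of h is constant: H = [[8, 6], [6, 8]].
det(H) = 8·8 − 6² = 28.
det(H) > 0 and tr(H) = 16 > 0, so H is positive definite and the point is a local minimum.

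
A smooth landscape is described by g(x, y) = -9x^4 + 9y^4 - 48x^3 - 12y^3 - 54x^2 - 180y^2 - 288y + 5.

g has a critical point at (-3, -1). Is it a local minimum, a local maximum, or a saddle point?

The mixed partial ∂²g/∂x∂y is 0, so the Hessian at any point is diag(g_xx, g_yy) = diag(-36(3x^2 + 8x + 3), 36(3y^2 - 2y - 10)).
At (-3, -1): H = diag(-216, -180).
Both eigenvalues are negative, so H is negative definite: a local maximum.

local maximum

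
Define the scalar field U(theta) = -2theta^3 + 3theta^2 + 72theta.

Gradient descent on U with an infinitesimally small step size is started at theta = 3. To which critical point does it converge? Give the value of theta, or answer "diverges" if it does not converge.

U'(theta) = -6(theta - 4)(theta + 3), so U'(3) = 36.
Gradient descent moves in the -U' direction, i.e. theta is decreasing.
The nearest critical point in that direction is theta = -3, where U'' = 42 > 0 (a local minimum). The iterate converges there.

-3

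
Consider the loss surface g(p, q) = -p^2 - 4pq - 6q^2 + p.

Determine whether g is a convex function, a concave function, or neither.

g is quadratic, so its Hessian is the constant matrix H = [[-2, -4], [-4, -12]].
det(H) = 8, tr(H) = -14.
det(H) > 0 and tr(H) < 0, so H is negative definite everywhere: concave.

concave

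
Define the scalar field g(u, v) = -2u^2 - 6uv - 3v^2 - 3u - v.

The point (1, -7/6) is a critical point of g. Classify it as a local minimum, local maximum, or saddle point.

saddle point

The Hessian of g is constant: H = [[-4, -6], [-6, -6]].
det(H) = (-4)·(-6) − (-6)² = -12.
Since det(H) < 0, H is indefinite and the critical point is a saddle point.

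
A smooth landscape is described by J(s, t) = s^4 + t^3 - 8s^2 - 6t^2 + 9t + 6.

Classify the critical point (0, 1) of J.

local maximum

The mixed partial ∂²J/∂s∂t is 0, so the Hessian at any point is diag(J_ss, J_tt) = diag(4(3s^2 - 4), 6(t - 2)).
At (0, 1): H = diag(-16, -6).
Both eigenvalues are negative, so H is negative definite: a local maximum.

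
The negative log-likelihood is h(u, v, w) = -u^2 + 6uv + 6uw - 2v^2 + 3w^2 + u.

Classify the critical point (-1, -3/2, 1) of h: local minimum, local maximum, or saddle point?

The Hessian is constant: H = [[-2, 6, 6], [6, -4, 0], [6, 0, 6]].
Leading principal minors: Δ₁ = -2, Δ₂ = -28, Δ₃ = -24.
The minors fit neither the all-positive nor the alternating-sign pattern, so H is indefinite: a saddle point.

saddle point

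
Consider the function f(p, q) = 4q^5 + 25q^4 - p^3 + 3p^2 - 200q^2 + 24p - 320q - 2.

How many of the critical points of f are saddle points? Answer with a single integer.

f separates as a function of p plus a function of q, so ∇f=0 decouples.
∂f/∂p = -3(p - 4)(p + 2) = 0 at p ∈ {-2, 4}; ∂f/∂q = 20(q - 2)(q + 1)(q + 2)(q + 4) = 0 at q ∈ {-4, -2, -1, 2}.
The Hessian is diagonal: diag(f_pp, f_qq). Second derivatives: f_pp(-2)=18, f_pp(4)=-18; f_qq(-4)=-720, f_qq(-2)=160, f_qq(-1)=-180, f_qq(2)=1440.
Saddle points occur where the two diagonal entries have opposite signs: (-2, -4), (-2, -1), (4, -2), (4, 2). Count: 4.

4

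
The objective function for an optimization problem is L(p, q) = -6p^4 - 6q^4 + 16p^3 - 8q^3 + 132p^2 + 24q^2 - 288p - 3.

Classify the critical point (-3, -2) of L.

local maximum

The mixed partial ∂²L/∂p∂q is 0, so the Hessian at any point is diag(L_pp, L_qq) = diag(24(-3p^2 + 4p + 11), 24(-3q^2 - 2q + 2)).
At (-3, -2): H = diag(-672, -144).
Both eigenvalues are negative, so H is negative definite: a local maximum.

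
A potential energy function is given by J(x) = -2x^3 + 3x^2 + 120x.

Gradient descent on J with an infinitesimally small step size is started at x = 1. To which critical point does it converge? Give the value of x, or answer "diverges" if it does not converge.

J'(x) = -6(x - 5)(x + 4), so J'(1) = 120.
Gradient descent moves in the -J' direction, i.e. x is decreasing.
The nearest critical point in that direction is x = -4, where J'' = 54 > 0 (a local minimum). The iterate converges there.

-4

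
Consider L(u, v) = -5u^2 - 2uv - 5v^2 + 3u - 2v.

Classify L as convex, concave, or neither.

L is quadratic, so its Hessian is the constant matrix H = [[-10, -2], [-2, -10]].
det(H) = 96, tr(H) = -20.
det(H) > 0 and tr(H) < 0, so H is negative definite everywhere: concave.

concave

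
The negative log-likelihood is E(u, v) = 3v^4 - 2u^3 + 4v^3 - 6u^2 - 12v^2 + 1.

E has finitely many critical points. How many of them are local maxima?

1

E separates as a function of u plus a function of v, so ∇E=0 decouples.
∂E/∂u = -6u(u + 2) = 0 at u ∈ {-2, 0}; ∂E/∂v = 12v(v - 1)(v + 2) = 0 at v ∈ {-2, 0, 1}.
The Hessian is diagonal: diag(E_uu, E_vv). Second derivatives: E_uu(-2)=12, E_uu(0)=-12; E_vv(-2)=72, E_vv(0)=-24, E_vv(1)=36.
Local maxima occur where both diagonal entries negative: (0, 0). Count: 1.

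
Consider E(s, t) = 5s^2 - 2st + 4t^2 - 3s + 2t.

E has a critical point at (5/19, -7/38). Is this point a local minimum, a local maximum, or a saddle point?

local minimum

The Hessian of E is constant: H = [[10, -2], [-2, 8]].
det(H) = 10·8 − (-2)² = 76.
det(H) > 0 and tr(H) = 18 > 0, so H is positive definite and the point is a local minimum.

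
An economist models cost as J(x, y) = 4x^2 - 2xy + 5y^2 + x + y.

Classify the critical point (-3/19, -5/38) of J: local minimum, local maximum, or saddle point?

The Hessian of J is constant: H = [[8, -2], [-2, 10]].
det(H) = 8·10 − (-2)² = 76.
det(H) > 0 and tr(H) = 18 > 0, so H is positive definite and the point is a local minimum.

local minimum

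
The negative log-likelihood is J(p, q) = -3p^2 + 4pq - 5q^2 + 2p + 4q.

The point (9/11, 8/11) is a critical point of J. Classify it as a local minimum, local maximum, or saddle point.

The Hessian of J is constant: H = [[-6, 4], [4, -10]].
det(H) = (-6)·(-10) − 4² = 44.
det(H) > 0 and tr(H) = -16 < 0, so H is negative definite and the point is a local maximum.

local maximum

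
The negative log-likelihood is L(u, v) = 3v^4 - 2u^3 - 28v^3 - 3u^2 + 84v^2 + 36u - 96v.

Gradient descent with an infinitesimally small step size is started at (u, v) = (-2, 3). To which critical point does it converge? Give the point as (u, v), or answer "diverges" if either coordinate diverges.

L is separable, so gradient descent decouples: u follows -∂L/∂u, v follows -∂L/∂v.
∂L/∂u = -6(u - 2)(u + 3); at u=-2 this is 24, so u decreases.
∂L/∂v = 12(v - 4)(v - 2)(v - 1); at v=3 this is -24, so v increases.
u converges to its nearest critical value -3 (a local min of the u-part); v converges to 4. The iterate converges to (-3, 4).

(-3, 4)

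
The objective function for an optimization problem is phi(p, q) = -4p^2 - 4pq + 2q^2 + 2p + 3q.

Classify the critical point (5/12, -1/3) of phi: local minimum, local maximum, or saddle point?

The Hessian of phi is constant: H = [[-8, -4], [-4, 4]].
det(H) = (-8)·4 − (-4)² = -48.
Since det(H) < 0, H is indefinite and the critical point is a saddle point.

saddle point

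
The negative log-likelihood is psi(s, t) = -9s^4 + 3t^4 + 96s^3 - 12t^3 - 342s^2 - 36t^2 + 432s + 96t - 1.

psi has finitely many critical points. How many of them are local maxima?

psi separates as a function of s plus a function of t, so ∇psi=0 decouples.
∂psi/∂s = -36(s - 4)(s - 3)(s - 1) = 0 at s ∈ {1, 3, 4}; ∂psi/∂t = 12(t - 4)(t - 1)(t + 2) = 0 at t ∈ {-2, 1, 4}.
The Hessian is diagonal: diag(psi_ss, psi_tt). Second derivatives: psi_ss(1)=-216, psi_ss(3)=72, psi_ss(4)=-108; psi_tt(-2)=216, psi_tt(1)=-108, psi_tt(4)=216.
Local maxima occur where both diagonal entries negative: (1, 1), (4, 1). Count: 2.

2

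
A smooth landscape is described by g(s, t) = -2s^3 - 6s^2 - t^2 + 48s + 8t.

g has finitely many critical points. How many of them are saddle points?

g separates as a function of s plus a function of t, so ∇g=0 decouples.
∂g/∂s = -6(s - 2)(s + 4) = 0 at s ∈ {-4, 2}; ∂g/∂t = -2(t - 4) = 0 at t ∈ {4}.
The Hessian is diagonal: diag(g_ss, g_tt). Second derivatives: g_ss(-4)=36, g_ss(2)=-36; g_tt(4)=-2.
Saddle points occur where the two diagonal entries have opposite signs: (-4, 4). Count: 1.

1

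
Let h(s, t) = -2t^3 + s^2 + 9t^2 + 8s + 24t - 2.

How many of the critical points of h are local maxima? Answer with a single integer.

h separates as a function of s plus a function of t, so ∇h=0 decouples.
∂h/∂s = 2(s + 4) = 0 at s ∈ {-4}; ∂h/∂t = -6(t - 4)(t + 1) = 0 at t ∈ {-1, 4}.
The Hessian is diagonal: diag(h_ss, h_tt). Second derivatives: h_ss(-4)=2; h_tt(-1)=30, h_tt(4)=-30.
Local maxima occur where both diagonal entries negative: none. Count: 0.

0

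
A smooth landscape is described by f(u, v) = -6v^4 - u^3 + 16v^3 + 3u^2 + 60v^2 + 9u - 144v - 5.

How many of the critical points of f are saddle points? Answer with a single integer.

3

f separates as a function of u plus a function of v, so ∇f=0 decouples.
∂f/∂u = -3(u - 3)(u + 1) = 0 at u ∈ {-1, 3}; ∂f/∂v = -24(v - 3)(v - 1)(v + 2) = 0 at v ∈ {-2, 1, 3}.
The Hessian is diagonal: diag(f_uu, f_vv). Second derivatives: f_uu(-1)=12, f_uu(3)=-12; f_vv(-2)=-360, f_vv(1)=144, f_vv(3)=-240.
Saddle points occur where the two diagonal entries have opposite signs: (-1, -2), (-1, 3), (3, 1). Count: 3.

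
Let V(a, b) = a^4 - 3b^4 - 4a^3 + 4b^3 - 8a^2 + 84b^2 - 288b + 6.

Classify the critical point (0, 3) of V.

local maximum

The mixed partial ∂²V/∂a∂b is 0, so the Hessian at any point is diag(V_aa, V_bb) = diag(4(3a^2 - 6a - 4), 12(-3b^2 + 2b + 14)).
At (0, 3): H = diag(-16, -84).
Both eigenvalues are negative, so H is negative definite: a local maximum.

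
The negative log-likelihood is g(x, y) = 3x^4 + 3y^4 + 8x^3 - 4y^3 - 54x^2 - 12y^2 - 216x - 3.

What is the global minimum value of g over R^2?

-710

g(x,y) separates as P(x) + Q(y) − 3, so its minimum is min P + min Q − 3.
P'(x) = 12(x - 3)(x + 2)(x + 3) vanishes at x ∈ {-3, -2, 3}; Q'(y) = 12y(y - 2)(y + 1) vanishes at y ∈ {-1, 0, 2}.
Local minima of P (where P''>0): P(-3)=189, P(3)=-675. Local minima of Q: Q(-1)=-5, Q(2)=-32.
So the global minimum of g is P(3) + Q(2) − 3 = -675 − 32 − 3 = -710, attained at (3, 2).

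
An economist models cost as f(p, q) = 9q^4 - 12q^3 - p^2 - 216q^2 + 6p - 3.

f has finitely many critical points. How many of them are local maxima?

1

f separates as a function of p plus a function of q, so ∇f=0 decouples.
∂f/∂p = -2(p - 3) = 0 at p ∈ {3}; ∂f/∂q = 36q(q - 4)(q + 3) = 0 at q ∈ {-3, 0, 4}.
The Hessian is diagonal: diag(f_pp, f_qq). Second derivatives: f_pp(3)=-2; f_qq(-3)=756, f_qq(0)=-432, f_qq(4)=1008.
Local maxima occur where both diagonal entries negative: (3, 0). Count: 1.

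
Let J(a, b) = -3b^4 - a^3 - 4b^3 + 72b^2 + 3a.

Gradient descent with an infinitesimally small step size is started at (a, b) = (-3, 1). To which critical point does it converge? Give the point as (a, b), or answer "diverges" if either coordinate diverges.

J is separable, so gradient descent decouples: a follows -∂J/∂a, b follows -∂J/∂b.
∂J/∂a = -3(a - 1)(a + 1); at a=-3 this is -24, so a increases.
∂J/∂b = -12b(b - 3)(b + 4); at b=1 this is 120, so b decreases.
a converges to its nearest critical value -1 (a local min of the a-part); b converges to 0. The iterate converges to (-1, 0).

(-1, 0)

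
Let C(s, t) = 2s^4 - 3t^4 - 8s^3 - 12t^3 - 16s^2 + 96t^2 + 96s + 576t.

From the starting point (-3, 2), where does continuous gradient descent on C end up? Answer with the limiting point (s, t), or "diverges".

C is separable, so gradient descent decouples: s follows -∂C/∂s, t follows -∂C/∂t.
∂C/∂s = 8(s - 3)(s - 2)(s + 2); at s=-3 this is -240, so s increases.
∂C/∂t = -12(t - 4)(t + 3)(t + 4); at t=2 this is 720, so t decreases.
s converges to its nearest critical value -2 (a local min of the s-part); t converges to -3. The iterate converges to (-2, -3).

(-2, -3)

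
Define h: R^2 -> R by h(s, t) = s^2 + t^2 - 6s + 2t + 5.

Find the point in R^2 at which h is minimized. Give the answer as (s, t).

(3, -1)

h(s,t) separates as P(s) + Q(t) + 5, so its minimum is min P + min Q + 5.
P'(s) = 2s - 6 vanishes at s ∈ {3}; Q'(t) = 2(t + 1) vanishes at t ∈ {-1}.
Local minima of P (where P''>0): P(3)=-9. Local minima of Q: Q(-1)=-1.
So the global minimum of h is P(3) + Q(-1) + 5 = -9 − 1 + 5 = -5, attained at (3, -1).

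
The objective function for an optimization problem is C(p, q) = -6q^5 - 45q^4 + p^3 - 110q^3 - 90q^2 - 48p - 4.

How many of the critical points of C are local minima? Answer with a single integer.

C separates as a function of p plus a function of q, so ∇C=0 decouples.
∂C/∂p = 3(p - 4)(p + 4) = 0 at p ∈ {-4, 4}; ∂C/∂q = -30q(q + 1)(q + 2)(q + 3) = 0 at q ∈ {-3, -2, -1, 0}.
The Hessian is diagonal: diag(C_pp, C_qq). Second derivatives: C_pp(-4)=-24, C_pp(4)=24; C_qq(-3)=180, C_qq(-2)=-60, C_qq(-1)=60, C_qq(0)=-180.
Local minima occur where both diagonal entries positive: (4, -3), (4, -1). Count: 2.

2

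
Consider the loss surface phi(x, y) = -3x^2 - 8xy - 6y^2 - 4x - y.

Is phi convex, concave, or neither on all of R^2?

concave

phi is quadratic, so its Hessian is the constant matrix H = [[-6, -8], [-8, -12]].
det(H) = 8, tr(H) = -18.
det(H) > 0 and tr(H) < 0, so H is negative definite everywhere: concave.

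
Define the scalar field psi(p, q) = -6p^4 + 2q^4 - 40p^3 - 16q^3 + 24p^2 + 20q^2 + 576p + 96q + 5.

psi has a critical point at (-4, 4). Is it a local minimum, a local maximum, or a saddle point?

The mixed partial ∂²psi/∂p∂q is 0, so the Hessian at any point is diag(psi_pp, psi_qq) = diag(24(-3p^2 - 10p + 2), 8(3q^2 - 12q + 5)).
At (-4, 4): H = diag(-144, 40).
The eigenvalues have opposite signs, so H is indefinite: a saddle point.

saddle point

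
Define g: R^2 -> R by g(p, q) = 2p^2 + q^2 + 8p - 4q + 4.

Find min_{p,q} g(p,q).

g(p,q) separates as A(p) + B(q) + 4, so its minimum is min A + min B + 4.
A'(p) = 4p + 8 vanishes at p ∈ {-2}; B'(q) = 2q - 4 vanishes at q ∈ {2}.
Local minima of A (where A''>0): A(-2)=-8. Local minima of B: B(2)=-4.
So the global minimum of g is A(-2) + B(2) + 4 = -8 − 4 + 4 = -8, attained at (-2, 2).

-8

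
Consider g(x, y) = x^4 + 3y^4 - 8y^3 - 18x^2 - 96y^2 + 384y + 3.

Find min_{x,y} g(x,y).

g(x,y) separates as P(x) + Q(y) + 3, so its minimum is min P + min Q + 3.
P'(x) = 4x(x - 3)(x + 3) vanishes at x ∈ {-3, 0, 3}; Q'(y) = 12(y - 4)(y - 2)(y + 4) vanishes at y ∈ {-4, 2, 4}.
Local minima of P (where P''>0): P(-3)=-81, P(3)=-81. Local minima of Q: Q(-4)=-1792, Q(4)=256.
So the global minimum of g is P(-3) + Q(-4) + 3 = -81 − 1792 + 3 = -1870, attained at (-3, -4).

-1870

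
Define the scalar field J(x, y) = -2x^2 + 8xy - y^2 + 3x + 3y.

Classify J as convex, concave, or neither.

neither

J is quadratic, so its Hessian is the constant matrix H = [[-4, 8], [8, -2]].
det(H) = -56, tr(H) = -6.
det(H) < 0, so H is indefinite: neither convex nor concave.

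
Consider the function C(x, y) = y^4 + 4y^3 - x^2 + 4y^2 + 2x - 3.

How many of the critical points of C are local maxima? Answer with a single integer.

C separates as a function of x plus a function of y, so ∇C=0 decouples.
∂C/∂x = -2(x - 1) = 0 at x ∈ {1}; ∂C/∂y = 4y(y + 1)(y + 2) = 0 at y ∈ {-2, -1, 0}.
The Hessian is diagonal: diag(C_xx, C_yy). Second derivatives: C_xx(1)=-2; C_yy(-2)=8, C_yy(-1)=-4, C_yy(0)=8.
Local maxima occur where both diagonal entries negative: (1, -1). Count: 1.

1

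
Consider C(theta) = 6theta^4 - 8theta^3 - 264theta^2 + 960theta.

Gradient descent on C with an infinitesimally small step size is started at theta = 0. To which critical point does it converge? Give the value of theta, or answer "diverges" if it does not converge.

C'(theta) = 24(theta - 4)(theta - 2)(theta + 5), so C'(0) = 960.
Gradient descent moves in the -C' direction, i.e. theta is decreasing.
The nearest critical point in that direction is theta = -5, where C'' = 1512 > 0 (a local minimum). The iterate converges there.

-5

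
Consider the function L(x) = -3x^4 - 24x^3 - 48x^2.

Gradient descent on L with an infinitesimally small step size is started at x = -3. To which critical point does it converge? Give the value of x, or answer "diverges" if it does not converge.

-2

L'(x) = -12x(x + 2)(x + 4), so L'(-3) = -36.
Gradient descent moves in the -L' direction, i.e. x is increasing.
The nearest critical point in that direction is x = -2, where L'' = 48 > 0 (a local minimum). The iterate converges there.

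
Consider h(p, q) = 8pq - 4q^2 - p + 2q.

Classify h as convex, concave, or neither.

neither

h is quadratic, so its Hessian is the constant matrix H = [[0, 8], [8, -8]].
det(H) = -64, tr(H) = -8.
det(H) < 0, so H is indefinite: neither convex nor concave.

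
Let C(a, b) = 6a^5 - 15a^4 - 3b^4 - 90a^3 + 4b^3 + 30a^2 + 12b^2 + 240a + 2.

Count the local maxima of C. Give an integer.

C separates as a function of a plus a function of b, so ∇C=0 decouples.
∂C/∂a = 30(a - 4)(a - 1)(a + 1)(a + 2) = 0 at a ∈ {-2, -1, 1, 4}; ∂C/∂b = -12b(b - 2)(b + 1) = 0 at b ∈ {-1, 0, 2}.
The Hessian is diagonal: diag(C_aa, C_bb). Second derivatives: C_aa(-2)=-540, C_aa(-1)=300, C_aa(1)=-540, C_aa(4)=2700; C_bb(-1)=-36, C_bb(0)=24, C_bb(2)=-72.
Local maxima occur where both diagonal entries negative: (-2, -1), (-2, 2), (1, -1), (1, 2). Count: 4.

4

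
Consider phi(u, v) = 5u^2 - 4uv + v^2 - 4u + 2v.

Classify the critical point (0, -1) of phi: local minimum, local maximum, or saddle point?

The Hessian of phi is constant: H = [[10, -4], [-4, 2]].
det(H) = 10·2 − (-4)² = 4.
det(H) > 0 and tr(H) = 12 > 0, so H is positive definite and the point is a local minimum.

local minimum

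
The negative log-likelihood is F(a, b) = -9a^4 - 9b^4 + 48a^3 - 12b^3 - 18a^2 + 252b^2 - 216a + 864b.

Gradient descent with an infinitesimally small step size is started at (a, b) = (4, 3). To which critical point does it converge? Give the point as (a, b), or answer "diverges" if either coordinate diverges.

diverges

F is separable, so gradient descent decouples: a follows -∂F/∂a, b follows -∂F/∂b.
∂F/∂a = -36(a - 3)(a - 2)(a + 1); at a=4 this is -360, so a increases.
∂F/∂b = -36(b - 4)(b + 2)(b + 3); at b=3 this is 1080, so b decreases.
The a-coordinate has no critical point in that direction and runs off to infinity.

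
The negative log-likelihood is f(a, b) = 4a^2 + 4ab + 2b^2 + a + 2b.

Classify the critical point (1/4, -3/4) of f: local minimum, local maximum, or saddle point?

The Hessian of f is constant: H = [[8, 4], [4, 4]].
det(H) = 8·4 − 4² = 16.
det(H) > 0 and tr(H) = 12 > 0, so H is positive definite and the point is a local minimum.

local minimum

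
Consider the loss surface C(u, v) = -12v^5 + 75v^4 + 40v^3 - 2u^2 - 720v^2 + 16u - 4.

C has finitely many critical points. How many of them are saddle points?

2

C separates as a function of u plus a function of v, so ∇C=0 decouples.
∂C/∂u = -4(u - 4) = 0 at u ∈ {4}; ∂C/∂v = -60v(v - 4)(v - 3)(v + 2) = 0 at v ∈ {-2, 0, 3, 4}.
The Hessian is diagonal: diag(C_uu, C_vv). Second derivatives: C_uu(4)=-4; C_vv(-2)=3600, C_vv(0)=-1440, C_vv(3)=900, C_vv(4)=-1440.
Saddle points occur where the two diagonal entries have opposite signs: (4, -2), (4, 3). Count: 2.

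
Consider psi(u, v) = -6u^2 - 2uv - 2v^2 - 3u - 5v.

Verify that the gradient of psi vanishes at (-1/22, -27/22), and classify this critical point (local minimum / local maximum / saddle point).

∇psi = (-12u - 2v - 3, -2u - 4v - 5); substituting (-1/22, -27/22) gives ∇psi = (0, 0), so (-1/22, -27/22) is indeed a critical point.
The Hessian of psi is constant: H = [[-12, -2], [-2, -4]].
det(H) = (-12)·(-4) − (-2)² = 44.
det(H) > 0 and tr(H) = -16 < 0, so H is negative definite and the point is a local maximum.

local maximum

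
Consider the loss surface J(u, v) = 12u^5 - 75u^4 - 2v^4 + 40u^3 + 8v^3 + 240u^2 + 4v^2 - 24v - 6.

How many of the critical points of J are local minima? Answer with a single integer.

2

J separates as a function of u plus a function of v, so ∇J=0 decouples.
∂J/∂u = 60u(u - 4)(u - 2)(u + 1) = 0 at u ∈ {-1, 0, 2, 4}; ∂J/∂v = -8(v - 3)(v - 1)(v + 1) = 0 at v ∈ {-1, 1, 3}.
The Hessian is diagonal: diag(J_uu, J_vv). Second derivatives: J_uu(-1)=-900, J_uu(0)=480, J_uu(2)=-720, J_uu(4)=2400; J_vv(-1)=-64, J_vv(1)=32, J_vv(3)=-64.
Local minima occur where both diagonal entries positive: (0, 1), (4, 1). Count: 2.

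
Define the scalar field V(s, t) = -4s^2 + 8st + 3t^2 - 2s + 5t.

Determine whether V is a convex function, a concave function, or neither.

neither

V is quadratic, so its Hessian is the constant matrix H = [[-8, 8], [8, 6]].
det(H) = -112, tr(H) = -2.
det(H) < 0, so H is indefinite: neither convex nor concave.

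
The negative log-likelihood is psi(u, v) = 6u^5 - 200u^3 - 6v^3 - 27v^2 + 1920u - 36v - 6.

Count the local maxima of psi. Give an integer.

psi separates as a function of u plus a function of v, so ∇psi=0 decouples.
∂psi/∂u = 30(u - 4)(u - 2)(u + 2)(u + 4) = 0 at u ∈ {-4, -2, 2, 4}; ∂psi/∂v = -18(v + 1)(v + 2) = 0 at v ∈ {-2, -1}.
The Hessian is diagonal: diag(psi_uu, psi_vv). Second derivatives: psi_uu(-4)=-2880, psi_uu(-2)=1440, psi_uu(2)=-1440, psi_uu(4)=2880; psi_vv(-2)=18, psi_vv(-1)=-18.
Local maxima occur where both diagonal entries negative: (-4, -1), (2, -1). Count: 2.

2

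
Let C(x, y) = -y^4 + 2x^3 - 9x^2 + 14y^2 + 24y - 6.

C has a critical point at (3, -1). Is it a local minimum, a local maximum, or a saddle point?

local minimum

The mixed partial ∂²C/∂x∂y is 0, so the Hessian at any point is diag(C_xx, C_yy) = diag(6(2x - 3), 4(-3y^2 + 7)).
At (3, -1): H = diag(18, 16).
Both eigenvalues are positive, so H is positive definite: a local minimum.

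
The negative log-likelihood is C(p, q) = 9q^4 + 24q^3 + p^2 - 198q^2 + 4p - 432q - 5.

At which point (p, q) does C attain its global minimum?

(-2, 3)

C(p,q) separates as A(p) + B(q) − 5, so its minimum is min A + min B − 5.
A'(p) = 2p + 4 vanishes at p ∈ {-2}; B'(q) = 36(q - 3)(q + 1)(q + 4) vanishes at q ∈ {-4, -1, 3}.
Local minima of A (where A''>0): A(-2)=-4. Local minima of B: B(-4)=-672, B(3)=-1701.
So the global minimum of C is A(-2) + B(3) − 5 = -4 − 1701 − 5 = -1710, attained at (-2, 3).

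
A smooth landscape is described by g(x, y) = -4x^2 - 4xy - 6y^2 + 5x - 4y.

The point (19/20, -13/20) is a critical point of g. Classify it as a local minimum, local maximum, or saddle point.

local maximum

The Hessian of g is constant: H = [[-8, -4], [-4, -12]].
det(H) = (-8)·(-12) − (-4)² = 80.
det(H) > 0 and tr(H) = -20 < 0, so H is negative definite and the point is a local maximum.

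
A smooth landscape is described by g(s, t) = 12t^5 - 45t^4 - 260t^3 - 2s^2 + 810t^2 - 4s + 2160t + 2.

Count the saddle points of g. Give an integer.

g separates as a function of s plus a function of t, so ∇g=0 decouples.
∂g/∂s = -4(s + 1) = 0 at s ∈ {-1}; ∂g/∂t = 60(t - 4)(t - 3)(t + 1)(t + 3) = 0 at t ∈ {-3, -1, 3, 4}.
The Hessian is diagonal: diag(g_ss, g_tt). Second derivatives: g_ss(-1)=-4; g_tt(-3)=-5040, g_tt(-1)=2400, g_tt(3)=-1440, g_tt(4)=2100.
Saddle points occur where the two diagonal entries have opposite signs: (-1, -1), (-1, 4). Count: 2.

2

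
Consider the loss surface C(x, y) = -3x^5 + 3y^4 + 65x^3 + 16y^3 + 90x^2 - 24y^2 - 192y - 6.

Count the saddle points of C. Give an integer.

C separates as a function of x plus a function of y, so ∇C=0 decouples.
∂C/∂x = -15x(x - 4)(x + 1)(x + 3) = 0 at x ∈ {-3, -1, 0, 4}; ∂C/∂y = 12(y - 2)(y + 2)(y + 4) = 0 at y ∈ {-4, -2, 2}.
The Hessian is diagonal: diag(C_xx, C_yy). Second derivatives: C_xx(-3)=630, C_xx(-1)=-150, C_xx(0)=180, C_xx(4)=-2100; C_yy(-4)=144, C_yy(-2)=-96, C_yy(2)=288.
Saddle points occur where the two diagonal entries have opposite signs: (-3, -2), (-1, -4), (-1, 2), (0, -2), (4, -4), (4, 2). Count: 6.

6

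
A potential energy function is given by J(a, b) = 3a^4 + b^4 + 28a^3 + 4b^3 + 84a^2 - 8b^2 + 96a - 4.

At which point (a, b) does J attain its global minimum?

J(a,b) separates as P(a) + Q(b) − 4, so its minimum is min P + min Q − 4.
P'(a) = 12(a + 1)(a + 2)(a + 4) vanishes at a ∈ {-4, -2, -1}; Q'(b) = 4b(b - 1)(b + 4) vanishes at b ∈ {-4, 0, 1}.
Local minima of P (where P''>0): P(-4)=-64, P(-1)=-37. Local minima of Q: Q(-4)=-128, Q(1)=-3.
So the global minimum of J is P(-4) + Q(-4) − 4 = -64 − 128 − 4 = -196, attained at (-4, -4).

(-4, -4)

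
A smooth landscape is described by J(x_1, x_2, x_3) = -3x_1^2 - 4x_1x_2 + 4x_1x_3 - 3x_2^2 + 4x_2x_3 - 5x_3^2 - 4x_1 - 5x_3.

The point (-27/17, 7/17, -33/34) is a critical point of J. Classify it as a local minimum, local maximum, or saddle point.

local maximum

The Hessian is constant: H = [[-6, -4, 4], [-4, -6, 4], [4, 4, -10]].
Leading principal minors: Δ₁ = -6, Δ₂ = 20, Δ₃ = -136.
The minors alternate sign starting negative (−, +, −), so H is negative definite: a local maximum.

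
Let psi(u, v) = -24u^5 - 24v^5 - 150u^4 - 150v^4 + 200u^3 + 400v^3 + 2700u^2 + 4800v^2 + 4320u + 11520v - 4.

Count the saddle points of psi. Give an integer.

8

psi separates as a function of u plus a function of v, so ∇psi=0 decouples.
∂psi/∂u = -120(u - 3)(u + 1)(u + 3)(u + 4) = 0 at u ∈ {-4, -3, -1, 3}; ∂psi/∂v = -120(v - 4)(v + 2)(v + 3)(v + 4) = 0 at v ∈ {-4, -3, -2, 4}.
The Hessian is diagonal: diag(psi_uu, psi_vv). Second derivatives: psi_uu(-4)=2520, psi_uu(-3)=-1440, psi_uu(-1)=2880, psi_uu(3)=-20160; psi_vv(-4)=1920, psi_vv(-3)=-840, psi_vv(-2)=1440, psi_vv(4)=-40320.
Saddle points occur where the two diagonal entries have opposite signs: (-4, -3), (-4, 4), (-3, -4), (-3, -2), (-1, -3), (-1, 4), (3, -4), (3, -2). Count: 8.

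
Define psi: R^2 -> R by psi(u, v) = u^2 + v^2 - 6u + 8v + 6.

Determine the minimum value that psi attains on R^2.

-19

psi(u,v) separates as P(u) + Q(v) + 6, so its minimum is min P + min Q + 6.
P'(u) = 2u - 6 vanishes at u ∈ {3}; Q'(v) = 2v + 8 vanishes at v ∈ {-4}.
Local minima of P (where P''>0): P(3)=-9. Local minima of Q: Q(-4)=-16.
So the global minimum of psi is P(3) + Q(-4) + 6 = -9 − 16 + 6 = -19, attained at (3, -4).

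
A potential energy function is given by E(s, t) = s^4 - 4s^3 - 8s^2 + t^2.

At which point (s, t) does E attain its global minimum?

(4, 0)

E(s,t) separates as P(s) + Q(t), so its minimum is min P + min Q.
P'(s) = 4s(s - 4)(s + 1) vanishes at s ∈ {-1, 0, 4}; Q'(t) = 2t vanishes at t ∈ {0}.
Local minima of P (where P''>0): P(-1)=-3, P(4)=-128. Local minima of Q: Q(0)=0.
So the global minimum of E is P(4) + Q(0) = -128 + 0 = -128, attained at (4, 0).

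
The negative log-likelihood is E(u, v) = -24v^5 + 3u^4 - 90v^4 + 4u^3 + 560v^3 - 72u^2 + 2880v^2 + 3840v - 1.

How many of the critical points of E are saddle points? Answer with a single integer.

6

E separates as a function of u plus a function of v, so ∇E=0 decouples.
∂E/∂u = 12u(u - 3)(u + 4) = 0 at u ∈ {-4, 0, 3}; ∂E/∂v = -120(v - 4)(v + 1)(v + 2)(v + 4) = 0 at v ∈ {-4, -2, -1, 4}.
The Hessian is diagonal: diag(E_uu, E_vv). Second derivatives: E_uu(-4)=336, E_uu(0)=-144, E_uu(3)=252; E_vv(-4)=5760, E_vv(-2)=-1440, E_vv(-1)=1800, E_vv(4)=-28800.
Saddle points occur where the two diagonal entries have opposite signs: (-4, -2), (-4, 4), (0, -4), (0, -1), (3, -2), (3, 4). Count: 6.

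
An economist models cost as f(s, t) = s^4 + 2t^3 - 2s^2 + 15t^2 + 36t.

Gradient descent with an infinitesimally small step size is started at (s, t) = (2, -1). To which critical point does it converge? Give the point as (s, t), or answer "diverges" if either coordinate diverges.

(1, -2)

f is separable, so gradient descent decouples: s follows -∂f/∂s, t follows -∂f/∂t.
∂f/∂s = 4s(s - 1)(s + 1); at s=2 this is 24, so s decreases.
∂f/∂t = 6(t + 2)(t + 3); at t=-1 this is 12, so t decreases.
s converges to its nearest critical value 1 (a local min of the s-part); t converges to -2. The iterate converges to (1, -2).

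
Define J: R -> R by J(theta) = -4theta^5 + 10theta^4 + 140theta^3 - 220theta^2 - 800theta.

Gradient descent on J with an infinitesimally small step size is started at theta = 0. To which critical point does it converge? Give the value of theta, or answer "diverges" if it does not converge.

2

J'(theta) = -20(theta - 5)(theta - 2)(theta + 1)(theta + 4), so J'(0) = -800.
Gradient descent moves in the -J' direction, i.e. theta is increasing.
The nearest critical point in that direction is theta = 2, where J'' = 1080 > 0 (a local minimum). The iterate converges there.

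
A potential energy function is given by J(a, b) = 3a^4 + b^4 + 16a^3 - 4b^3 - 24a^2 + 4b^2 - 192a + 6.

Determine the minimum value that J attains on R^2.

-298

J(a,b) separates as P(a) + Q(b) + 6, so its minimum is min P + min Q + 6.
P'(a) = 12(a - 2)(a + 2)(a + 4) vanishes at a ∈ {-4, -2, 2}; Q'(b) = 4b(b - 2)(b - 1) vanishes at b ∈ {0, 1, 2}.
Local minima of P (where P''>0): P(-4)=128, P(2)=-304. Local minima of Q: Q(0)=0, Q(2)=0.
So the global minimum of J is P(2) + Q(0) + 6 = -304 + 0 + 6 = -298, attained at (2, 0).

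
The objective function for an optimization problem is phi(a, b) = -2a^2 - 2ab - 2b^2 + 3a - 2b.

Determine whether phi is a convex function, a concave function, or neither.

concave

phi is quadratic, so its Hessian is the constant matrix H = [[-4, -2], [-2, -4]].
det(H) = 12, tr(H) = -8.
det(H) > 0 and tr(H) < 0, so H is negative definite everywhere: concave.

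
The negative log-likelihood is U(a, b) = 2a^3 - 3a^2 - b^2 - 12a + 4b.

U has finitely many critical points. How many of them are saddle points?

U separates as a function of a plus a function of b, so ∇U=0 decouples.
∂U/∂a = 6(a - 2)(a + 1) = 0 at a ∈ {-1, 2}; ∂U/∂b = -2(b - 2) = 0 at b ∈ {2}.
The Hessian is diagonal: diag(U_aa, U_bb). Second derivatives: U_aa(-1)=-18, U_aa(2)=18; U_bb(2)=-2.
Saddle points occur where the two diagonal entries have opposite signs: (2, 2). Count: 1.

1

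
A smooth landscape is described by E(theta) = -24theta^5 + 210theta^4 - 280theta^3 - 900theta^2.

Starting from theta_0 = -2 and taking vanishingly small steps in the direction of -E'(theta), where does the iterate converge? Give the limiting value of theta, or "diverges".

-1

E'(theta) = -120theta(theta - 5)(theta - 3)(theta + 1), so E'(-2) = -8400.
Gradient descent moves in the -E' direction, i.e. theta is increasing.
The nearest critical point in that direction is theta = -1, where E'' = 2880 > 0 (a local minimum). The iterate converges there.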